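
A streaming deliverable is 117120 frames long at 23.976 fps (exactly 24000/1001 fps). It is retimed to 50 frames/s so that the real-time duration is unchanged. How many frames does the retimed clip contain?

244244 frames

Target frames = source frames × (target rate / source rate) = 117120 × (50)/(24000/1001) = 117120 × 1001/480 = 244244.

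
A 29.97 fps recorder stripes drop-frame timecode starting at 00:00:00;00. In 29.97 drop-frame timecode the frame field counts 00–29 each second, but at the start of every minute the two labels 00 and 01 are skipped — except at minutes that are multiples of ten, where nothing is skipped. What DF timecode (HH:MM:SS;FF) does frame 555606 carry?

Each 10-minute DF block holds 10 × 60 × 30 − 9 × 2 = 17982 frames. 555606 ÷ 17982 → 30 full blocks, remainder 16146.
Within the partial block the first minute is 1800 frames and each further minute 1798, so 8 further minute boundaries passed. Total skipped labels = 18 × 30 + 2 × 8 = 556.
Non-drop label index = 555606 + 556 = 556162; at 30 labels/s that is 05:08:58:22, i.e. DF 05:08:58;22.

05:08:58;22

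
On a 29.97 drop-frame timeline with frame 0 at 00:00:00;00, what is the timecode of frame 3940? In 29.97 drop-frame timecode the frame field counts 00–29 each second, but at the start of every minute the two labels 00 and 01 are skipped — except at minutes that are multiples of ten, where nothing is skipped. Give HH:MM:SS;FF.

Ten DF minutes hold 17982 frames, so frame 3940 lies in block 0 (frames 0–17981) with 3940 frames into that block.
The block's first minute is 1800 frames and the rest 1798 each; 3940 frames reaches minute 2, so 0 × 18 + 2 × 2 = 4 labels have been skipped so far.
Adding those back, label number 3940 + 4 = 3944 at 30 labels/s is 131 s + 14 f = 0 h 2 min 11 s frame 14, i.e. 00:02:11;14.

00:02:11;14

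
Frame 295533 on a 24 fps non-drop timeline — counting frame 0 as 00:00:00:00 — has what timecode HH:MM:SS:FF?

295533 ÷ 24 = 12313 full seconds, remainder 21 frames.
12313 s = 3 h 25 min 13 s.
Timecode: 03:25:13:21.

03:25:13:21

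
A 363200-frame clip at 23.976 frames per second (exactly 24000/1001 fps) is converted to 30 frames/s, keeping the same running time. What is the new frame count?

454454 frames

Target frames = source frames × (target rate / source rate) = 363200 × (30)/(24000/1001) = 363200 × 1001/800 = 454454.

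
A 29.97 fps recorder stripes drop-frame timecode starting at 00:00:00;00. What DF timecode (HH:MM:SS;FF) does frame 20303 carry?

Ten DF minutes hold 17982 frames, so frame 20303 lies in block 1 (frames 17982–35963) with 2321 frames into that block.
The block's first minute is 1800 frames and the rest 1798 each; 2321 frames reaches minute 1, so 1 × 18 + 1 × 2 = 20 labels have been skipped so far.
Adding those back, label number 20303 + 20 = 20323 at 30 labels/s is 677 s + 13 f = 0 h 11 min 17 s frame 13, i.e. 00:11:17;13.

00:11:17;13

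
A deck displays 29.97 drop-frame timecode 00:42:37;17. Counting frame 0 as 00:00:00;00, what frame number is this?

As if non-drop at 30 labels/s: (0 × 3600 + 42 × 60 + 37) × 30 + 17 = 76727.
Minute boundaries passed: 42; those not divisible by 10: 42 − 4 = 38; dropped labels = 2 × 38 = 76.
Actual frame index = 76727 − 76 = 76651.

76651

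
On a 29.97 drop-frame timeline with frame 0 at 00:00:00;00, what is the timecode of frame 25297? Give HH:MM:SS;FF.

00:14:04;03

Ten DF minutes hold 17982 frames, so frame 25297 lies in block 1 (frames 17982–35963) with 7315 frames into that block.
The block's first minute is 1800 frames and the rest 1798 each; 7315 frames reaches minute 4, so 1 × 18 + 4 × 2 = 26 labels have been skipped so far.
Adding those back, label number 25297 + 26 = 25323 at 30 labels/s is 844 s + 3 f = 0 h 14 min 4 s frame 3, i.e. 00:14:04;03.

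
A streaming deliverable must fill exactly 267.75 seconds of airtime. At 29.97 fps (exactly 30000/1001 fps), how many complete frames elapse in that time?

8024 frames

Frames = 267.75 × 30000/1001 = 1147500/143 ≈ 8024.4755.
Complete frames: 8024.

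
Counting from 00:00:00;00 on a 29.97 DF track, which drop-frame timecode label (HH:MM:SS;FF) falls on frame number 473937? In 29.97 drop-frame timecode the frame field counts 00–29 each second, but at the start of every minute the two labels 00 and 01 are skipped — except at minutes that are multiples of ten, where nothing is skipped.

04:23:33;21

Each 10-minute DF block holds 10 × 60 × 30 − 9 × 2 = 17982 frames. 473937 ÷ 17982 → 26 full blocks, remainder 6405.
Within the partial block the first minute is 1800 frames and each further minute 1798, so 3 further minute boundaries passed. Total skipped labels = 18 × 26 + 2 × 3 = 474.
Non-drop label index = 473937 + 474 = 474411; at 30 labels/s that is 04:23:33:21, i.e. DF 04:23:33;21.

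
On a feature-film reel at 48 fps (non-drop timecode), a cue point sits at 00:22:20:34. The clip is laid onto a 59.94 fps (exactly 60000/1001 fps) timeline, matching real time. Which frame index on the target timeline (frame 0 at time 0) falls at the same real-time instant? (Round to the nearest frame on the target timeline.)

Source frame index: (0×3600 + 22×60 + 20) × 48 + 34 = 64354.
Real time: 64354 / (48) = 32177/24 s.
Target frame: (32177/24) × (60000/1001) = 80442500/1001 ≈ 80362.138 → 80362.

frame 80362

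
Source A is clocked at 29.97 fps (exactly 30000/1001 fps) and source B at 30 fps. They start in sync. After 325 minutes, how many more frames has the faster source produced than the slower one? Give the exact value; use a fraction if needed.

325 min = 19500 s.
A emits 30000/1001 × 19500 = 45000000/77 frames; B emits 30 × 19500 = 585000.
Difference = 45000/77 frames (≈ 584.4156); B is ahead of A.

45000/77 frames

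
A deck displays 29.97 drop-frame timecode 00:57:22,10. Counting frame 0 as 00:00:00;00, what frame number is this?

103166

As if non-drop at 30 labels/s: (0 × 3600 + 57 × 60 + 22) × 30 + 10 = 103270.
Minute boundaries passed: 57; those not divisible by 10: 57 − 5 = 52; dropped labels = 2 × 52 = 104.
Actual frame index = 103270 − 104 = 103166.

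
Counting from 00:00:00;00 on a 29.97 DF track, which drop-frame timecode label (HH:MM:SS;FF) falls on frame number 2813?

Ten DF minutes hold 17982 frames, so frame 2813 lies in block 0 (frames 0–17981) with 2813 frames into that block.
The block's first minute is 1800 frames and the rest 1798 each; 2813 frames reaches minute 1, so 0 × 18 + 1 × 2 = 2 labels have been skipped so far.
Adding those back, label number 2813 + 2 = 2815 at 30 labels/s is 93 s + 25 f = 0 h 1 min 33 s frame 25, i.e. 00:01:33;25.

00:01:33;25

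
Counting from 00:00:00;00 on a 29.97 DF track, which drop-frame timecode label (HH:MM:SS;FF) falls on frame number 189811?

01:45:33;11

Ten DF minutes hold 17982 frames, so frame 189811 lies in block 10 (frames 179820–197801) with 9991 frames into that block.
The block's first minute is 1800 frames and the rest 1798 each; 9991 frames reaches minute 5, so 10 × 18 + 5 × 2 = 190 labels have been skipped so far.
Adding those back, label number 189811 + 190 = 190001 at 30 labels/s is 6333 s + 11 f = 1 h 45 min 33 s frame 11, i.e. 01:45:33;11.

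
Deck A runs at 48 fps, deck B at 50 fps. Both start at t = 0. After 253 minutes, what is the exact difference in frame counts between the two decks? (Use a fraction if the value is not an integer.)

30360 frames

253 min = 15180 s.
A emits 48 × 15180 = 728640 frames; B emits 50 × 15180 = 759000.
Difference = 30360 frames; B is ahead of A.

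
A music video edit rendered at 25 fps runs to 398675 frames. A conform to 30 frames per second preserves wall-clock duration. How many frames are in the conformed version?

478410 frames

Frames at target rate = 398675 × (30) / (25) = 478410.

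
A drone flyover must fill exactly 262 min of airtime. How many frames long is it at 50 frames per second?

786000 frames

262 min = 15720 s.
Frames = 15720 × 50 = 786000.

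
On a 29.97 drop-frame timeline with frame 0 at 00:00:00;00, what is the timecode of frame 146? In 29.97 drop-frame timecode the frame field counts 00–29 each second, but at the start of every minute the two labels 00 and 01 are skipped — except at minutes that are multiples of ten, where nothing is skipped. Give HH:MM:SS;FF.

Each 10-minute DF block holds 10 × 60 × 30 − 9 × 2 = 17982 frames. 146 ÷ 17982 → 0 full blocks, remainder 146.
Within the partial block the first minute is 1800 frames and each further minute 1798, so 0 further minute boundaries passed. Total skipped labels = 18 × 0 + 2 × 0 = 0.
Non-drop label index = 146 + 0 = 146; at 30 labels/s that is 00:00:04:26, i.e. DF 00:00:04;26.

00:00:04;26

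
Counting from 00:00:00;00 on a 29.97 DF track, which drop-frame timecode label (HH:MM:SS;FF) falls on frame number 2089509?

Each 10-minute DF block holds 10 × 60 × 30 − 9 × 2 = 17982 frames. 2089509 ÷ 17982 → 116 full blocks, remainder 3597.
Within the partial block the first minute is 1800 frames and each further minute 1798, so 1 further minute boundary passed. Total skipped labels = 18 × 116 + 2 × 1 = 2090.
Non-drop label index = 2089509 + 2090 = 2091599; at 30 labels/s that is 19:21:59:29, i.e. DF 19:21:59;29.

19:21:59;29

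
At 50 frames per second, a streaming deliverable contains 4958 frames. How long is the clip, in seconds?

Running time = 4958 / (50) = 99.16 s.

99.16 seconds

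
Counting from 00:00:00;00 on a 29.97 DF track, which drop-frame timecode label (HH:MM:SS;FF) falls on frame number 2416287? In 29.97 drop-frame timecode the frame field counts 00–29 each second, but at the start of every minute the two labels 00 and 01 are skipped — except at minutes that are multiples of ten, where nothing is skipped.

22:23:43;15

Ten DF minutes hold 17982 frames, so frame 2416287 lies in block 134 (frames 2409588–2427569) with 6699 frames into that block.
The block's first minute is 1800 frames and the rest 1798 each; 6699 frames reaches minute 3, so 134 × 18 + 3 × 2 = 2418 labels have been skipped so far.
Adding those back, label number 2416287 + 2418 = 2418705 at 30 labels/s is 80623 s + 15 f = 22 h 23 min 43 s frame 15, i.e. 22:23:43;15.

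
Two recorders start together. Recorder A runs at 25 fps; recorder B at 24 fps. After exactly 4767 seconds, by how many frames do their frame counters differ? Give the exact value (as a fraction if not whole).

A emits 25 × 4767 = 119175 frames; B emits 24 × 4767 = 114408.
Difference = 4767 frames; B is behind A.

4767 frames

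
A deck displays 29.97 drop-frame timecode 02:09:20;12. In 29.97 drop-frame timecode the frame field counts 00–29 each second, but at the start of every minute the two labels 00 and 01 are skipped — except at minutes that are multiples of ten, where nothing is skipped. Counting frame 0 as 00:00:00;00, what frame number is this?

232578

Complete 10-minute blocks: 12, each 17982 frames → 215784.
Remaining 9 whole minutes in the current block: 1800 + 8 × 1798 = 16184 frames.
Within the current minute: 20 × 30 + 12 − 2 = 610 (labels ;00/;01 skipped at this minute). Total = 215784 + 16184 + 610 = 232578.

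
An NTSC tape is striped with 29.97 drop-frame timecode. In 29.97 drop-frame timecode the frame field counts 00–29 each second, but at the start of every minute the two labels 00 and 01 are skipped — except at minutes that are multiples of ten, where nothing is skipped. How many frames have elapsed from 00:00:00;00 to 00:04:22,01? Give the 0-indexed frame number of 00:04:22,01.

Complete 10-minute blocks: 0, each 17982 frames → 0.
Remaining 4 whole minutes in the current block: 1800 + 3 × 1798 = 7194 frames.
Within the current minute: 22 × 30 + 1 − 2 = 659 (labels ;00/;01 skipped at this minute). Total = 0 + 7194 + 659 = 7853.

7853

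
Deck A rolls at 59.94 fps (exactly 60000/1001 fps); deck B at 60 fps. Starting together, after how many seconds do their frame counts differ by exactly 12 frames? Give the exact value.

200.2 seconds

The gap grows by |60 − 60000/1001| = 60/1001 frames per second.
Time for a 12-frame gap: 12 ÷ (60/1001) = 200.2 s.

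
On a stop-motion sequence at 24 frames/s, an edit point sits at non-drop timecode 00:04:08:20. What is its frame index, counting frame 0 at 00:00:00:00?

frame 5972

Total seconds to the label: (0 × 3600 + 4 × 60 + 8) = 248.
Frame index = 248 × 24 + 20 = 5972.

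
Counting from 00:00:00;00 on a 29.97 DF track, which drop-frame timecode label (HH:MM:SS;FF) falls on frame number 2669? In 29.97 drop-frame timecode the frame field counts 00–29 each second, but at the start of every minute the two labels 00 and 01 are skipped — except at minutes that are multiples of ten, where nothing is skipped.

Each 10-minute DF block holds 10 × 60 × 30 − 9 × 2 = 17982 frames. 2669 ÷ 17982 → 0 full blocks, remainder 2669.
Within the partial block the first minute is 1800 frames and each further minute 1798, so 1 further minute boundary passed. Total skipped labels = 18 × 0 + 2 × 1 = 2.
Non-drop label index = 2669 + 2 = 2671; at 30 labels/s that is 00:01:29:01, i.e. DF 00:01:29;01.

00:01:29;01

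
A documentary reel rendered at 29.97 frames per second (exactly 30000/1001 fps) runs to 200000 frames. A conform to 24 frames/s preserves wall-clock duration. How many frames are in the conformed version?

Target frames = source frames × (target rate / source rate) = 200000 × (24)/(30000/1001) = 200000 × 1001/1250 = 160160.

160160 frames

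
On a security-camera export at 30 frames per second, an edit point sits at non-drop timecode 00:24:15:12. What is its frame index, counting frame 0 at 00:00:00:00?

Total seconds to the label: (0 × 3600 + 24 × 60 + 15) = 1455.
Frame index = 1455 × 30 + 12 = 43662.

frame 43662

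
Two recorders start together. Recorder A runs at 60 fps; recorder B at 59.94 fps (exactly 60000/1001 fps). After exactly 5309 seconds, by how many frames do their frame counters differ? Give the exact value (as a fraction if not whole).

A emits 60 × 5309 = 318540 frames; B emits 60000/1001 × 5309 = 318540000/1001.
Difference = 318540/1001 frames (≈ 318.2218); B is behind A.

318540/1001 frames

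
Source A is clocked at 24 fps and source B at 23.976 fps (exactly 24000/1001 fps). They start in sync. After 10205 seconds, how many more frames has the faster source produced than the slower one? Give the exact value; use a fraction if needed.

18840/77 frames

A emits 24 × 10205 = 244920 frames; B emits 24000/1001 × 10205 = 18840000/77.
Difference = 18840/77 frames (≈ 244.6753); B is behind A.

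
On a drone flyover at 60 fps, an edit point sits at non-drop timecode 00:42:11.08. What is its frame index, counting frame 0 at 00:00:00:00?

frame 151868

Total seconds to the label: (0 × 3600 + 42 × 60 + 11) = 2531.
Frame index = 2531 × 60 + 8 = 151868.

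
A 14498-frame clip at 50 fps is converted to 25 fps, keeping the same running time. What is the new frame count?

7249 frames

Target frames = source frames × (target rate / source rate) = 14498 × (25)/(50) = 14498 × 1/2 = 7249.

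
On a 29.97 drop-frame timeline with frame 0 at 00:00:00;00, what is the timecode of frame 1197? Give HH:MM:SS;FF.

00:00:39;27

Each 10-minute DF block holds 10 × 60 × 30 − 9 × 2 = 17982 frames. 1197 ÷ 17982 → 0 full blocks, remainder 1197.
Within the partial block the first minute is 1800 frames and each further minute 1798, so 0 further minute boundaries passed. Total skipped labels = 18 × 0 + 2 × 0 = 0.
Non-drop label index = 1197 + 0 = 1197; at 30 labels/s that is 00:00:39:27, i.e. DF 00:00:39;27.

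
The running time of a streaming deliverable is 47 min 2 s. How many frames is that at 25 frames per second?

70550 frames

47 min 2 s = 2822 s.
Frames = 2822 × 25 = 70550.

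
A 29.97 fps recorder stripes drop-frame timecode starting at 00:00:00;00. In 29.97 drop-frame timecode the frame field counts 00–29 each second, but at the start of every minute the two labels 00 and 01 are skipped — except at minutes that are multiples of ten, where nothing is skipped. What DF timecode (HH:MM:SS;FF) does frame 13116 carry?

Ten DF minutes hold 17982 frames, so frame 13116 lies in block 0 (frames 0–17981) with 13116 frames into that block.
The block's first minute is 1800 frames and the rest 1798 each; 13116 frames reaches minute 7, so 0 × 18 + 7 × 2 = 14 labels have been skipped so far.
Adding those back, label number 13116 + 14 = 13130 at 30 labels/s is 437 s + 20 f = 0 h 7 min 17 s frame 20, i.e. 00:07:17;20.

00:07:17;20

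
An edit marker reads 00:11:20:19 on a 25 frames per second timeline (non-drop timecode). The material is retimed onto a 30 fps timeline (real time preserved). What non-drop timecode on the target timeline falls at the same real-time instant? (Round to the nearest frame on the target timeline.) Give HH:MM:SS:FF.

00:11:20:23

Source frame index: (0×3600 + 11×60 + 20) × 25 + 19 = 17019.
Real time: 17019 / (25) = 17019/25 s.
Target frame: (17019/25) × (30) = 102114/5 ≈ 20422.800 → 20423.
At 30 labels/s: frame 20423 → 00:11:20:23.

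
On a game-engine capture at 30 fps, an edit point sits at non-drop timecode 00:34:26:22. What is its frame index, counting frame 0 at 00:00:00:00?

Total seconds to the label: (0 × 3600 + 34 × 60 + 26) = 2066.
Frame index = 2066 × 30 + 22 = 62002.

62002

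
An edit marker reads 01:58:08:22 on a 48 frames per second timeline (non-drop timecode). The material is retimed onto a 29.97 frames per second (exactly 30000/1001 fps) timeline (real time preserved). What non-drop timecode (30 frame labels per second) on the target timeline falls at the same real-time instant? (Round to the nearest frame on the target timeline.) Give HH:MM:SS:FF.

Source frame index: (1×3600 + 58×60 + 8) × 48 + 22 = 340246.
Real time: 340246 / (48) = 170123/24 s.
Target frame: (170123/24) × (30000/1001) = 212653750/1001 ≈ 212441.309 → 212441.
At 30 labels/s: frame 212441 → 01:58:01:11.

01:58:01:11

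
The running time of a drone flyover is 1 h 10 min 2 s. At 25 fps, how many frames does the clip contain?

1 h 10 min 2 s = 4202 s.
Frames = 4202 × 25 = 105050.

105050 frames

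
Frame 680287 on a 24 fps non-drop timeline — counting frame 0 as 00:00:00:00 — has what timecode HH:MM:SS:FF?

07:52:25:07

680287 ÷ 24 = 28345 full seconds, remainder 7 frames.
28345 s = 7 h 52 min 25 s.
Timecode: 07:52:25:07.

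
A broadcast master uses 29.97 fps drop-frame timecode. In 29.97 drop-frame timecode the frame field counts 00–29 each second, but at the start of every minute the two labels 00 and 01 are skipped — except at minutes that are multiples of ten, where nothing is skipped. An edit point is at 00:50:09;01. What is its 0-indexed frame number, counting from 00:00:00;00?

90181

As if non-drop at 30 labels/s: (0 × 3600 + 50 × 60 + 9) × 30 + 1 = 90271.
Minute boundaries passed: 50; those not divisible by 10: 50 − 5 = 45; dropped labels = 2 × 45 = 90.
Actual frame index = 90271 − 90 = 90181.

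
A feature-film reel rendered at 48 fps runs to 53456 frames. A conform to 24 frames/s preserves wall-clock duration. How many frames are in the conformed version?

Target frames = source frames × (target rate / source rate) = 53456 × (24)/(48) = 53456 × 1/2 = 26728.

26728 frames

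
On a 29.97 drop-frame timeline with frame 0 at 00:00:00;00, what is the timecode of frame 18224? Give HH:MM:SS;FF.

00:10:08;02

Ten DF minutes hold 17982 frames, so frame 18224 lies in block 1 (frames 17982–35963) with 242 frames into that block.
The block's first minute is 1800 frames and the rest 1798 each; 242 frames reaches minute 0, so 1 × 18 + 0 × 2 = 18 labels have been skipped so far.
Adding those back, label number 18224 + 18 = 18242 at 30 labels/s is 608 s + 2 f = 0 h 10 min 8 s frame 2, i.e. 00:10:08;02.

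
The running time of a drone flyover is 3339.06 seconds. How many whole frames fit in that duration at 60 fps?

200343 frames

Frames = 3339.06 × 60 = 1001718/5 ≈ 200343.6000.
Complete frames: 200343.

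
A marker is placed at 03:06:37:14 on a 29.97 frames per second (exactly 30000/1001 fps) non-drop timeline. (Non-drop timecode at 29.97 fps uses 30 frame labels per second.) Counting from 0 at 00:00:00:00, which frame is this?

frame 335924

Total seconds to the label: (3 × 3600 + 6 × 60 + 37) = 11197.
Frame index = 11197 × 30 + 14 = 335924.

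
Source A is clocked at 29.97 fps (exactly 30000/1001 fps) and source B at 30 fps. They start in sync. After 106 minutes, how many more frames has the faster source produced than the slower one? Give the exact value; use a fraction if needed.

106 min = 6360 s.
A emits 30000/1001 × 6360 = 190800000/1001 frames; B emits 30 × 6360 = 190800.
Difference = 190800/1001 frames (≈ 190.6094); B is ahead of A.

190800/1001 frames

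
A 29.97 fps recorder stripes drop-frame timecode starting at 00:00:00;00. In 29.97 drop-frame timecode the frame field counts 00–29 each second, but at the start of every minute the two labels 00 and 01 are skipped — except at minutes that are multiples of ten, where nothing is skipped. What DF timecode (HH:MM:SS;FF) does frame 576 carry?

Each 10-minute DF block holds 10 × 60 × 30 − 9 × 2 = 17982 frames. 576 ÷ 17982 → 0 full blocks, remainder 576.
Within the partial block the first minute is 1800 frames and each further minute 1798, so 0 further minute boundaries passed. Total skipped labels = 18 × 0 + 2 × 0 = 0.
Non-drop label index = 576 + 0 = 576; at 30 labels/s that is 00:00:19:06, i.e. DF 00:00:19;06.

00:00:19;06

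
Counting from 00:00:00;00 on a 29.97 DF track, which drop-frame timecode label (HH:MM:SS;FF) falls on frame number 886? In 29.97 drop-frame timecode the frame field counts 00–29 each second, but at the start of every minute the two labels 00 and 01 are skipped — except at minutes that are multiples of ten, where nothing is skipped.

00:00:29;16

Ten DF minutes hold 17982 frames, so frame 886 lies in block 0 (frames 0–17981) with 886 frames into that block.
The block's first minute is 1800 frames and the rest 1798 each; 886 frames reaches minute 0, so 0 × 18 + 0 × 2 = 0 labels have been skipped so far.
Adding those back, label number 886 + 0 = 886 at 30 labels/s is 29 s + 16 f = 0 h 0 min 29 s frame 16, i.e. 00:00:29;16.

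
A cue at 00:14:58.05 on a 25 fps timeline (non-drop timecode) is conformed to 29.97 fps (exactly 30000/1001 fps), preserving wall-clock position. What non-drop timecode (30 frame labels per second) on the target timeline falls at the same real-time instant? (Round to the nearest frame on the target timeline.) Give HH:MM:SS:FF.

Source frame index: (0×3600 + 14×60 + 58) × 25 + 5 = 22455.
Real time: 22455 / (25) = 4491/5 s.
Target frame: (4491/5) × (30000/1001) = 26946000/1001 ≈ 26919.081 → 26919.
At 30 labels/s: frame 26919 → 00:14:57:09.

00:14:57:09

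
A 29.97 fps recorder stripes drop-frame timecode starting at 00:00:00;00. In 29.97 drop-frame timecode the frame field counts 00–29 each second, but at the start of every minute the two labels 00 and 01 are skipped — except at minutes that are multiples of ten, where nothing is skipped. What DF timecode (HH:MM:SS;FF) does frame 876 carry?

00:00:29;06

Ten DF minutes hold 17982 frames, so frame 876 lies in block 0 (frames 0–17981) with 876 frames into that block.
The block's first minute is 1800 frames and the rest 1798 each; 876 frames reaches minute 0, so 0 × 18 + 0 × 2 = 0 labels have been skipped so far.
Adding those back, label number 876 + 0 = 876 at 30 labels/s is 29 s + 6 f = 0 h 0 min 29 s frame 6, i.e. 00:00:29;06.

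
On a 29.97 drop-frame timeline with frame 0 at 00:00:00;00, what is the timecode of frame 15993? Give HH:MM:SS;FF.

Ten DF minutes hold 17982 frames, so frame 15993 lies in block 0 (frames 0–17981) with 15993 frames into that block.
The block's first minute is 1800 frames and the rest 1798 each; 15993 frames reaches minute 8, so 0 × 18 + 8 × 2 = 16 labels have been skipped so far.
Adding those back, label number 15993 + 16 = 16009 at 30 labels/s is 533 s + 19 f = 0 h 8 min 53 s frame 19, i.e. 00:08:53;19.

00:08:53;19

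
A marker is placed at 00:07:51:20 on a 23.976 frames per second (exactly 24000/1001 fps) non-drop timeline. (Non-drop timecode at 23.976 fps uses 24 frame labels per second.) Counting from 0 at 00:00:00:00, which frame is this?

frame 11324

Total seconds to the label: (0 × 3600 + 7 × 60 + 51) = 471.
Frame index = 471 × 24 + 20 = 11324.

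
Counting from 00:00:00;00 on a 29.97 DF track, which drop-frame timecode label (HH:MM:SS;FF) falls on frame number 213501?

01:58:43;25

Each 10-minute DF block holds 10 × 60 × 30 − 9 × 2 = 17982 frames. 213501 ÷ 17982 → 11 full blocks, remainder 15699.
Within the partial block the first minute is 1800 frames and each further minute 1798, so 8 further minute boundaries passed. Total skipped labels = 18 × 11 + 2 × 8 = 214.
Non-drop label index = 213501 + 214 = 213715; at 30 labels/s that is 01:58:43:25, i.e. DF 01:58:43;25.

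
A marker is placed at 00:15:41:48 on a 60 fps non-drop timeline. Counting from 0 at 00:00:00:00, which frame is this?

Total seconds to the label: (0 × 3600 + 15 × 60 + 41) = 941.
Frame index = 941 × 60 + 48 = 56508.

frame 56508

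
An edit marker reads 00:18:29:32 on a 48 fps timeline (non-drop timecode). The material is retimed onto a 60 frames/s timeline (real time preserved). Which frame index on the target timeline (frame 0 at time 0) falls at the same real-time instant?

Source frame index: (0×3600 + 18×60 + 29) × 48 + 32 = 53264.
Real time: 53264 / (48) = 3329/3 s.
Target frame: (3329/3) × (60) = 66580.

frame 66580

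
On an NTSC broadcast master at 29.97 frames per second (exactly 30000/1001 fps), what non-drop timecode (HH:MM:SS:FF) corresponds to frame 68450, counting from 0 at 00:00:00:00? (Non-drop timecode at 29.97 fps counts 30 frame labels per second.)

00:38:01:20

68450 ÷ 30 = 2281 full seconds, remainder 20 frames.
2281 s = 0 h 38 min 1 s.
Timecode: 00:38:01:20.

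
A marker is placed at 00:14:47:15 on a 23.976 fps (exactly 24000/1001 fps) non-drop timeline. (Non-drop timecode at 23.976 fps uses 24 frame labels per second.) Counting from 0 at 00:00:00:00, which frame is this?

frame 21303

Total seconds to the label: (0 × 3600 + 14 × 60 + 47) = 887.
Frame index = 887 × 24 + 15 = 21303.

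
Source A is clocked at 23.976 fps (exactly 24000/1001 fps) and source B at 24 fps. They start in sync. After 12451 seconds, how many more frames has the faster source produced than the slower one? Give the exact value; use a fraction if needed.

298824/1001 frames

A emits 24000/1001 × 12451 = 298824000/1001 frames; B emits 24 × 12451 = 298824.
Difference = 298824/1001 frames (≈ 298.5255); B is ahead of A.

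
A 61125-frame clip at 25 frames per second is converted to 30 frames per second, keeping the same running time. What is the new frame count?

Target frames = source frames × (target rate / source rate) = 61125 × (30)/(25) = 61125 × 6/5 = 73350.

73350 frames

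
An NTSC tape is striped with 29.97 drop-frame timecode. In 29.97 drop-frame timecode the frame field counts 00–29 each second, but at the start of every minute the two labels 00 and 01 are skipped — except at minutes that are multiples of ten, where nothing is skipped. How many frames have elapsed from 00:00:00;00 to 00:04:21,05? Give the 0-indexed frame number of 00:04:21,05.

Complete 10-minute blocks: 0, each 17982 frames → 0.
Remaining 4 whole minutes in the current block: 1800 + 3 × 1798 = 7194 frames.
Within the current minute: 21 × 30 + 5 − 2 = 633 (labels ;00/;01 skipped at this minute). Total = 0 + 7194 + 633 = 7827.

7827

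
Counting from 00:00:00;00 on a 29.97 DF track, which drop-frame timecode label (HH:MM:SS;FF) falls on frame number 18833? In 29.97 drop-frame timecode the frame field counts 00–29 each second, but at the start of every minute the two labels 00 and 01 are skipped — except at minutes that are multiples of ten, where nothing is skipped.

00:10:28;11

Ten DF minutes hold 17982 frames, so frame 18833 lies in block 1 (frames 17982–35963) with 851 frames into that block.
The block's first minute is 1800 frames and the rest 1798 each; 851 frames reaches minute 0, so 1 × 18 + 0 × 2 = 18 labels have been skipped so far.
Adding those back, label number 18833 + 18 = 18851 at 30 labels/s is 628 s + 11 f = 0 h 10 min 28 s frame 11, i.e. 00:10:28;11.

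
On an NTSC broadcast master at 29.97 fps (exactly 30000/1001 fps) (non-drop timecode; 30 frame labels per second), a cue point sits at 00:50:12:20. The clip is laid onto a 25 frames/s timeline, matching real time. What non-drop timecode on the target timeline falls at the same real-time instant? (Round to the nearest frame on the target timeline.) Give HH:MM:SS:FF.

00:50:15:17

Source frame index: (0×3600 + 50×60 + 12) × 30 + 20 = 90380.
Real time: 90380 / (30000/1001) = 4523519/1500 s.
Target frame: (4523519/1500) × (25) = 4523519/60 ≈ 75391.983 → 75392.
At 25 labels/s: frame 75392 → 00:50:15:17.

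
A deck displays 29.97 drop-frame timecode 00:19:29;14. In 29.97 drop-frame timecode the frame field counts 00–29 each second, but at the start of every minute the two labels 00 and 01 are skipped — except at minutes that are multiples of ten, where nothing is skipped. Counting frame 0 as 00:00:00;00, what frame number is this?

Complete 10-minute blocks: 1, each 17982 frames → 17982.
Remaining 9 whole minutes in the current block: 1800 + 8 × 1798 = 16184 frames.
Within the current minute: 29 × 30 + 14 − 2 = 882 (labels ;00/;01 skipped at this minute). Total = 17982 + 16184 + 882 = 35048.

35048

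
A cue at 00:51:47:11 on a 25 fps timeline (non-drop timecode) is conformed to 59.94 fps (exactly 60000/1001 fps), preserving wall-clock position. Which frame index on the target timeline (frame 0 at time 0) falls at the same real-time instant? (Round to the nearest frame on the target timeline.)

Source frame index: (0×3600 + 51×60 + 47) × 25 + 11 = 77686.
Real time: 77686 / (25) = 77686/25 s.
Target frame: (77686/25) × (60000/1001) = 26635200/143 ≈ 186260.140 → 186260.

frame 186260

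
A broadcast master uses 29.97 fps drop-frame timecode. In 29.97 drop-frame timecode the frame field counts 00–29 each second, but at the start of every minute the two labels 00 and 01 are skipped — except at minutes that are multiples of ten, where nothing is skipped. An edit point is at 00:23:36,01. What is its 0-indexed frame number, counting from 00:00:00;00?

42439

Complete 10-minute blocks: 2, each 17982 frames → 35964.
Remaining 3 whole minutes in the current block: 1800 + 2 × 1798 = 5396 frames.
Within the current minute: 36 × 30 + 1 − 2 = 1079 (labels ;00/;01 skipped at this minute). Total = 35964 + 5396 + 1079 = 42439.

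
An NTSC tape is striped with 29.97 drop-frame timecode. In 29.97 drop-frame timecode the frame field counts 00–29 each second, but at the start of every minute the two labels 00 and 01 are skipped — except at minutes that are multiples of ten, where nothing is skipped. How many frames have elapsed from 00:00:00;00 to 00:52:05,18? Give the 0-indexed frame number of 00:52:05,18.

As if non-drop at 30 labels/s: (0 × 3600 + 52 × 60 + 5) × 30 + 18 = 93768.
Minute boundaries passed: 52; those not divisible by 10: 52 − 5 = 47; dropped labels = 2 × 47 = 94.
Actual frame index = 93768 − 94 = 93674.

93674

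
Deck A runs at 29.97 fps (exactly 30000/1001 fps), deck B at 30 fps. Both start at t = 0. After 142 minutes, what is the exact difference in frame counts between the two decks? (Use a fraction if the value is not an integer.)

255600/1001 frames

142 min = 8520 s.
A emits 30000/1001 × 8520 = 255600000/1001 frames; B emits 30 × 8520 = 255600.
Difference = 255600/1001 frames (≈ 255.3447); B is ahead of A.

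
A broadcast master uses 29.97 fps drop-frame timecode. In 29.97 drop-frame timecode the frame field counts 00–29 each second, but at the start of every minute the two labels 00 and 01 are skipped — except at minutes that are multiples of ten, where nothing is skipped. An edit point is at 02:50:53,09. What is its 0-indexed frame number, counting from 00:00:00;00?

307293

Complete 10-minute blocks: 17, each 17982 frames → 305694.
Remaining 0 whole minutes in the current block: 0 frames.
Within the current minute: 53 × 30 + 9 = 1599. Total = 305694 + 0 + 1599 = 307293.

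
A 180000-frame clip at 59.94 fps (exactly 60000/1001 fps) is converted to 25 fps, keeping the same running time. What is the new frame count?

Target frames = source frames × (target rate / source rate) = 180000 × (25)/(60000/1001) = 180000 × 1001/2400 = 75075.

75075 frames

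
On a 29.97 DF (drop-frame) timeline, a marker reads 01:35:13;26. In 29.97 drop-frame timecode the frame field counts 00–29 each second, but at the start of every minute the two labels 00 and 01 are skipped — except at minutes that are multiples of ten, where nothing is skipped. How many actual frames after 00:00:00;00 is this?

171244

Complete 10-minute blocks: 9, each 17982 frames → 161838.
Remaining 5 whole minutes in the current block: 1800 + 4 × 1798 = 8992 frames.
Within the current minute: 13 × 30 + 26 − 2 = 414 (labels ;00/;01 skipped at this minute). Total = 161838 + 8992 + 414 = 171244.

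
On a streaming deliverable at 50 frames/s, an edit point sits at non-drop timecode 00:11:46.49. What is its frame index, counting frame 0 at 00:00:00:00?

35349

Total seconds to the label: (0 × 3600 + 11 × 60 + 46) = 706.
Frame index = 706 × 50 + 49 = 35349.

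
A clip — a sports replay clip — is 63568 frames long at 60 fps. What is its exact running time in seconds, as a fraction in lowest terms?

Running time = 63568 ÷ (60) = 63568 × 1/60 = 15892/15 s.

15892/15 seconds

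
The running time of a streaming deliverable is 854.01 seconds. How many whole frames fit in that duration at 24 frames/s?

20496 frames

Frames = 854.01 × 24 = 512406/25 ≈ 20496.2400.
Complete frames: 20496.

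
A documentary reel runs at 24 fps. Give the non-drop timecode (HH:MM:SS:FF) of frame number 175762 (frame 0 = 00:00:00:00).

02:02:03:10

175762 ÷ 24 = 7323 full seconds, remainder 10 frames.
7323 s = 2 h 2 min 3 s.
Timecode: 02:02:03:10.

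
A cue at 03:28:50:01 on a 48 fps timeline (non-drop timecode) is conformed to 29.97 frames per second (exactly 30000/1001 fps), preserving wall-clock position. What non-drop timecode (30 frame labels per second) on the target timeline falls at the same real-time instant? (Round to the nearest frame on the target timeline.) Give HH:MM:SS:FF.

03:28:37:15

Source frame index: (3×3600 + 28×60 + 50) × 48 + 1 = 601441.
Real time: 601441 / (48) = 601441/48 s.
Target frame: (601441/48) × (30000/1001) = 375900625/1001 ≈ 375525.100 → 375525.
At 30 labels/s: frame 375525 → 03:28:37:15.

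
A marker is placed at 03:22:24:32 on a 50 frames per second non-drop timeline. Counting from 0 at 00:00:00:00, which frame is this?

Total seconds to the label: (3 × 3600 + 22 × 60 + 24) = 12144.
Frame index = 12144 × 50 + 32 = 607232.

607232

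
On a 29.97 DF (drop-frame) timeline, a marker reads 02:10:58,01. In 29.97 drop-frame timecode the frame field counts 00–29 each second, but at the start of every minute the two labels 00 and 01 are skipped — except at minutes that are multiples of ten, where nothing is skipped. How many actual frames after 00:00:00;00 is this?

235507

As if non-drop at 30 labels/s: (2 × 3600 + 10 × 60 + 58) × 30 + 1 = 235741.
Minute boundaries passed: 130; those not divisible by 10: 130 − 13 = 117; dropped labels = 2 × 117 = 234.
Actual frame index = 235741 − 234 = 235507.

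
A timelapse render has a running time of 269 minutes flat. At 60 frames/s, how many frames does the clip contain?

269 min = 16140 s.
Frames = 16140 × 60 = 968400.

968400 frames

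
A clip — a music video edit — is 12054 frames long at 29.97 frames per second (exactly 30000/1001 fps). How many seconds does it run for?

402.2018 seconds

Running time = 12054 / (30000/1001) = 402.2018 s.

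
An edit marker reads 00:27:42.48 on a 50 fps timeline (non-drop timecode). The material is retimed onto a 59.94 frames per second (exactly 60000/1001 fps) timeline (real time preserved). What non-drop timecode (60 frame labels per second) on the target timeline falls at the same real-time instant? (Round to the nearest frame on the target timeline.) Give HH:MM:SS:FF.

00:27:41:18

Source frame index: (0×3600 + 27×60 + 42) × 50 + 48 = 83148.
Real time: 83148 / (50) = 41574/25 s.
Target frame: (41574/25) × (60000/1001) = 7675200/77 ≈ 99677.922 → 99678.
At 60 labels/s: frame 99678 → 00:27:41:18.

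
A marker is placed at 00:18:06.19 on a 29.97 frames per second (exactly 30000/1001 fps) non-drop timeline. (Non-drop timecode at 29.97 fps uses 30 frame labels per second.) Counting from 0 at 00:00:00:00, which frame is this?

frame 32599

Total seconds to the label: (0 × 3600 + 18 × 60 + 6) = 1086.
Frame index = 1086 × 30 + 19 = 32599.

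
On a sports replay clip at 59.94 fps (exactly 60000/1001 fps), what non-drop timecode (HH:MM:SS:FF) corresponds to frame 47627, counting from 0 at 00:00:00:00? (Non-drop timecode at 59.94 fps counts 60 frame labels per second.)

47627 ÷ 60 = 793 full seconds, remainder 47 frames.
793 s = 0 h 13 min 13 s.
Timecode: 00:13:13:47.

00:13:13:47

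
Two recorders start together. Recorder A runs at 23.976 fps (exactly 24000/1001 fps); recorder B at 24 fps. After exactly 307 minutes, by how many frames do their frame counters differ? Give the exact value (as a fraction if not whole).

307 min = 18420 s.
A emits 24000/1001 × 18420 = 442080000/1001 frames; B emits 24 × 18420 = 442080.
Difference = 442080/1001 frames (≈ 441.6384); B is ahead of A.

442080/1001 frames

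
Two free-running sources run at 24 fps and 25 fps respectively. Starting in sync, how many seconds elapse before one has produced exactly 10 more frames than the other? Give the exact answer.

10 seconds

The gap grows by |25 − 24| = 1 frame per second.
Time for a 10-frame gap: 10 ÷ (1) = 10 s.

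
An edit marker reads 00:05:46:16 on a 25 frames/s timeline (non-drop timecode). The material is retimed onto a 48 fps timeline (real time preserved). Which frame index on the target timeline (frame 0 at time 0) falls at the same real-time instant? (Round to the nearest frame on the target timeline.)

Source frame index: (0×3600 + 5×60 + 46) × 25 + 16 = 8666.
Real time: 8666 / (25) = 8666/25 s.
Target frame: (8666/25) × (48) = 415968/25 ≈ 16638.720 → 16639.

frame 16639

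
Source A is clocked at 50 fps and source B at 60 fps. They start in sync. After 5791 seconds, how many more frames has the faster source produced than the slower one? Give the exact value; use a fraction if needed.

57910 frames

A emits 50 × 5791 = 289550 frames; B emits 60 × 5791 = 347460.
Difference = 57910 frames; B is ahead of A.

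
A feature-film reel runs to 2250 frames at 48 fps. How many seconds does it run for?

46.875 seconds

Running time = 2250 / (48) = 46.875 s.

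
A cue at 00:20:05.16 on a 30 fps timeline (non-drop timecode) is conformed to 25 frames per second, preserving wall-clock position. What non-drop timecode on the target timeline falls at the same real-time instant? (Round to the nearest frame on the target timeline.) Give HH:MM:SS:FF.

Source frame index: (0×3600 + 20×60 + 5) × 30 + 16 = 36166.
Real time: 36166 / (30) = 18083/15 s.
Target frame: (18083/15) × (25) = 90415/3 ≈ 30138.333 → 30138.
At 25 labels/s: frame 30138 → 00:20:05:13.

00:20:05:13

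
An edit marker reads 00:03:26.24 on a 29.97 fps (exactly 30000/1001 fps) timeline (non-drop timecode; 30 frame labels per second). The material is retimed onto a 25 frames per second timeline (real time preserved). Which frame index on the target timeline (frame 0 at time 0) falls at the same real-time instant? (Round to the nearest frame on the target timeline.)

frame 5175

Source frame index: (0×3600 + 3×60 + 26) × 30 + 24 = 6204.
Real time: 6204 / (30000/1001) = 517517/2500 s.
Target frame: (517517/2500) × (25) = 517517/100 ≈ 5175.170 → 5175.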